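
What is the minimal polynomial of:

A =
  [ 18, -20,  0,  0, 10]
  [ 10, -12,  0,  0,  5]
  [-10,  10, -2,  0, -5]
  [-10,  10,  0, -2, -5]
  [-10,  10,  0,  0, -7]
x^2 - x - 6

The characteristic polynomial is χ_A(x) = (x - 3)*(x + 2)^4, so the eigenvalues are known. The minimal polynomial is
  m_A(x) = Π_λ (x − λ)^{k_λ}
where k_λ is the size of the *largest* Jordan block for λ (equivalently, the smallest k with (A − λI)^k v = 0 for every generalised eigenvector v of λ).

  λ = -2: largest Jordan block has size 1, contributing (x + 2)
  λ = 3: largest Jordan block has size 1, contributing (x − 3)

So m_A(x) = (x - 3)*(x + 2) = x^2 - x - 6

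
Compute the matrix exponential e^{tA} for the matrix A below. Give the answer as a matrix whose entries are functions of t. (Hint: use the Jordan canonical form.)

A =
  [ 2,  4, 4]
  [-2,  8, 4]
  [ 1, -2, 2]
e^{tA} =
  [-2*t*exp(4*t) + exp(4*t), 4*t*exp(4*t), 4*t*exp(4*t)]
  [-2*t*exp(4*t), 4*t*exp(4*t) + exp(4*t), 4*t*exp(4*t)]
  [t*exp(4*t), -2*t*exp(4*t), -2*t*exp(4*t) + exp(4*t)]

Strategy: write A = P · J · P⁻¹ where J is a Jordan canonical form, so e^{tA} = P · e^{tJ} · P⁻¹, and e^{tJ} can be computed block-by-block.

A has Jordan form
J =
  [4, 1, 0]
  [0, 4, 0]
  [0, 0, 4]
(up to reordering of blocks).

Per-block formulas:
  For a 2×2 Jordan block J_2(4): exp(t · J_2(4)) = e^(4t)·(I + t·N), where N is the 2×2 nilpotent shift.
  For a 1×1 block at λ = 4: exp(t · [4]) = [e^(4t)].

After assembling e^{tJ} and conjugating by P, we get:

e^{tA} =
  [-2*t*exp(4*t) + exp(4*t), 4*t*exp(4*t), 4*t*exp(4*t)]
  [-2*t*exp(4*t), 4*t*exp(4*t) + exp(4*t), 4*t*exp(4*t)]
  [t*exp(4*t), -2*t*exp(4*t), -2*t*exp(4*t) + exp(4*t)]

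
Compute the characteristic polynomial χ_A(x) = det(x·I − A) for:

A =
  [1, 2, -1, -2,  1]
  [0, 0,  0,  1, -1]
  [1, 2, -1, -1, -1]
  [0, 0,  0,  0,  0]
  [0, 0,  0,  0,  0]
x^5

Expanding det(x·I − A) (e.g. by cofactor expansion or by noting that A is similar to its Jordan form J, which has the same characteristic polynomial as A) gives
  χ_A(x) = x^5
which factors as x^5. The eigenvalues (with algebraic multiplicities) are λ = 0 with multiplicity 5.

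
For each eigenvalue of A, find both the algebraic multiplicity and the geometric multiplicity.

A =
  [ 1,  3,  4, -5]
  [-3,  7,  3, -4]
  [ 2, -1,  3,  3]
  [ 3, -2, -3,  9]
λ = 5: alg = 4, geom = 2

Step 1 — factor the characteristic polynomial to read off the algebraic multiplicities:
  χ_A(x) = (x - 5)^4

Step 2 — compute geometric multiplicities via the rank-nullity identity g(λ) = n − rank(A − λI):
  rank(A − (5)·I) = 2, so dim ker(A − (5)·I) = n − 2 = 2

Summary:
  λ = 5: algebraic multiplicity = 4, geometric multiplicity = 2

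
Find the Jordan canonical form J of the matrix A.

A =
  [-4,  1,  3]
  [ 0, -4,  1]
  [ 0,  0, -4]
J_3(-4)

The characteristic polynomial is
  det(x·I − A) = x^3 + 12*x^2 + 48*x + 64 = (x + 4)^3

Eigenvalues and multiplicities (the geometric multiplicity of λ is n − rank(A − λI), which equals the number of Jordan blocks for λ):
  λ = -4: algebraic multiplicity = 3, geometric multiplicity = 1

Determining the block sizes for each eigenvalue:
  λ = -4: one block (gm = 1), so the single block has size am = 3 → block sizes [3]

Assembling the blocks gives a Jordan form
J =
  [-4,  1,  0]
  [ 0, -4,  1]
  [ 0,  0, -4]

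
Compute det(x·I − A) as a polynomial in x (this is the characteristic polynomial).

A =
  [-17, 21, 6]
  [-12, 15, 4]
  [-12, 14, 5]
x^3 - 3*x^2 + 3*x - 1

Expanding det(x·I − A) (e.g. by cofactor expansion or by noting that A is similar to its Jordan form J, which has the same characteristic polynomial as A) gives
  χ_A(x) = x^3 - 3*x^2 + 3*x - 1
which factors as (x - 1)^3. The eigenvalues (with algebraic multiplicities) are λ = 1 with multiplicity 3.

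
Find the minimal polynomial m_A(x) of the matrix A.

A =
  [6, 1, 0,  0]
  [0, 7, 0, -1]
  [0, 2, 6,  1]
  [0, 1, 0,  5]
x^3 - 18*x^2 + 108*x - 216

The characteristic polynomial is χ_A(x) = (x - 6)^4, so the eigenvalues are known. The minimal polynomial is
  m_A(x) = Π_λ (x − λ)^{k_λ}
where k_λ is the size of the *largest* Jordan block for λ (equivalently, the smallest k with (A − λI)^k v = 0 for every generalised eigenvector v of λ).

  λ = 6: largest Jordan block has size 3, contributing (x − 6)^3

So m_A(x) = (x - 6)^3 = x^3 - 18*x^2 + 108*x - 216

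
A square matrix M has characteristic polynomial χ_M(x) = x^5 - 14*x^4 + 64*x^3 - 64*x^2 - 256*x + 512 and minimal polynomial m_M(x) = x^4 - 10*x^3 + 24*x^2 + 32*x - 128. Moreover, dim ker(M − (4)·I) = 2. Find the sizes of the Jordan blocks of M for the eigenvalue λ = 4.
Block sizes for λ = 4: [3, 1]

Step 1 — from the characteristic polynomial, algebraic multiplicity of λ = 4 is 4. From dim ker(M − (4)·I) = 2, there are exactly 2 Jordan blocks for λ = 4.
Step 2 — from the minimal polynomial, the factor (x − 4)^3 tells us the largest block for λ = 4 has size 3.
Step 3 — with total size 4, 2 blocks, and largest block 3, the block sizes (in nonincreasing order) are [3, 1].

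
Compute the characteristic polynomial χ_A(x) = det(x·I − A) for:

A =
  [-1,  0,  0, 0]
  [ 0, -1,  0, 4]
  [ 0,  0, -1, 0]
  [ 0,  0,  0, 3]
x^4 - 6*x^2 - 8*x - 3

Expanding det(x·I − A) (e.g. by cofactor expansion or by noting that A is similar to its Jordan form J, which has the same characteristic polynomial as A) gives
  χ_A(x) = x^4 - 6*x^2 - 8*x - 3
which factors as (x - 3)*(x + 1)^3. The eigenvalues (with algebraic multiplicities) are λ = -1 with multiplicity 3, λ = 3 with multiplicity 1.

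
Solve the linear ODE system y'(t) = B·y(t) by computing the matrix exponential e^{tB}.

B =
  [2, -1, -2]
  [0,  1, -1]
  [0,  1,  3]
e^{tB} =
  [exp(2*t), -t^2*exp(2*t)/2 - t*exp(2*t), -t^2*exp(2*t)/2 - 2*t*exp(2*t)]
  [0, -t*exp(2*t) + exp(2*t), -t*exp(2*t)]
  [0, t*exp(2*t), t*exp(2*t) + exp(2*t)]

Strategy: write B = P · J · P⁻¹ where J is a Jordan canonical form, so e^{tB} = P · e^{tJ} · P⁻¹, and e^{tJ} can be computed block-by-block.

B has Jordan form
J =
  [2, 1, 0]
  [0, 2, 1]
  [0, 0, 2]
(up to reordering of blocks).

Per-block formulas:
  For a 3×3 Jordan block J_3(2): exp(t · J_3(2)) = e^(2t)·(I + t·N + (t^2/2)·N^2), where N is the 3×3 nilpotent shift.

After assembling e^{tJ} and conjugating by P, we get:

e^{tB} =
  [exp(2*t), -t^2*exp(2*t)/2 - t*exp(2*t), -t^2*exp(2*t)/2 - 2*t*exp(2*t)]
  [0, -t*exp(2*t) + exp(2*t), -t*exp(2*t)]
  [0, t*exp(2*t), t*exp(2*t) + exp(2*t)]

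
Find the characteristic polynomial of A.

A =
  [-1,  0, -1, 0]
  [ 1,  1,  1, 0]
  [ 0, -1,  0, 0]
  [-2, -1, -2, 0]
x^4

Expanding det(x·I − A) (e.g. by cofactor expansion or by noting that A is similar to its Jordan form J, which has the same characteristic polynomial as A) gives
  χ_A(x) = x^4
which factors as x^4. The eigenvalues (with algebraic multiplicities) are λ = 0 with multiplicity 4.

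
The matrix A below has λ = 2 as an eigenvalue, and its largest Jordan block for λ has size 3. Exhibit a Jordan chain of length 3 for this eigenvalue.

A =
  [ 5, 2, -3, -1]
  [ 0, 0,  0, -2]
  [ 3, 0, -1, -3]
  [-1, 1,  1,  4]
A Jordan chain for λ = 2 of length 3:
v_1 = (1, 2, 3, -2)ᵀ
v_2 = (3, 0, 3, -1)ᵀ
v_3 = (1, 0, 0, 0)ᵀ

Let N = A − (2)·I. We want v_3 with N^3 v_3 = 0 but N^2 v_3 ≠ 0; then v_{j-1} := N · v_j for j = 3, …, 2.

Pick v_3 = (1, 0, 0, 0)ᵀ.
Then v_2 = N · v_3 = (3, 0, 3, -1)ᵀ.
Then v_1 = N · v_2 = (1, 2, 3, -2)ᵀ.

Sanity check: (A − (2)·I) v_1 = (0, 0, 0, 0)ᵀ = 0. ✓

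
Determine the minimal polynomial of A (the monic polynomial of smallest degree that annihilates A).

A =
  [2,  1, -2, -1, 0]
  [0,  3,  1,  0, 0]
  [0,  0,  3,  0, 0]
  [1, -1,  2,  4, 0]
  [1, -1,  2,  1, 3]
x^3 - 9*x^2 + 27*x - 27

The characteristic polynomial is χ_A(x) = (x - 3)^5, so the eigenvalues are known. The minimal polynomial is
  m_A(x) = Π_λ (x − λ)^{k_λ}
where k_λ is the size of the *largest* Jordan block for λ (equivalently, the smallest k with (A − λI)^k v = 0 for every generalised eigenvector v of λ).

  λ = 3: largest Jordan block has size 3, contributing (x − 3)^3

So m_A(x) = (x - 3)^3 = x^3 - 9*x^2 + 27*x - 27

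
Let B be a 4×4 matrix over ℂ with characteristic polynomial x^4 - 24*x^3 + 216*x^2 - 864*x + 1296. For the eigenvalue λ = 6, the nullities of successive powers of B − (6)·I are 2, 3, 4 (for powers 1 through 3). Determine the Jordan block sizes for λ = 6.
Block sizes for λ = 6: [3, 1]

From the dimensions of kernels of powers, the number of Jordan blocks of size at least j is d_j − d_{j−1} where d_j = dim ker(N^j) (with d_0 = 0). Computing the differences gives [2, 1, 1].
The number of blocks of size exactly k is (#blocks of size ≥ k) − (#blocks of size ≥ k + 1), so the partition is: 1 block(s) of size 1, 1 block(s) of size 3.
In nonincreasing order the block sizes are [3, 1].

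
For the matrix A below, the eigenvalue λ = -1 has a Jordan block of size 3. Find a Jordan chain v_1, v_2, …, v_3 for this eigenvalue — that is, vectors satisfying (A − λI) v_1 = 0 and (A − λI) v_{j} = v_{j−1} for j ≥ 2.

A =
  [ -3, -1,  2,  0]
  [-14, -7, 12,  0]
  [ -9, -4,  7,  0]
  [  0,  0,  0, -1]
A Jordan chain for λ = -1 of length 3:
v_1 = (0, 4, 2, 0)ᵀ
v_2 = (-2, -14, -9, 0)ᵀ
v_3 = (1, 0, 0, 0)ᵀ

Let N = A − (-1)·I. We want v_3 with N^3 v_3 = 0 but N^2 v_3 ≠ 0; then v_{j-1} := N · v_j for j = 3, …, 2.

Pick v_3 = (1, 0, 0, 0)ᵀ.
Then v_2 = N · v_3 = (-2, -14, -9, 0)ᵀ.
Then v_1 = N · v_2 = (0, 4, 2, 0)ᵀ.

Sanity check: (A − (-1)·I) v_1 = (0, 0, 0, 0)ᵀ = 0. ✓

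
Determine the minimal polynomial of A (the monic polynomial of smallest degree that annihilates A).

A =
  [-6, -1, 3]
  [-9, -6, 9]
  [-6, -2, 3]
x^2 + 6*x + 9

The characteristic polynomial is χ_A(x) = (x + 3)^3, so the eigenvalues are known. The minimal polynomial is
  m_A(x) = Π_λ (x − λ)^{k_λ}
where k_λ is the size of the *largest* Jordan block for λ (equivalently, the smallest k with (A − λI)^k v = 0 for every generalised eigenvector v of λ).

  λ = -3: largest Jordan block has size 2, contributing (x + 3)^2

So m_A(x) = (x + 3)^2 = x^2 + 6*x + 9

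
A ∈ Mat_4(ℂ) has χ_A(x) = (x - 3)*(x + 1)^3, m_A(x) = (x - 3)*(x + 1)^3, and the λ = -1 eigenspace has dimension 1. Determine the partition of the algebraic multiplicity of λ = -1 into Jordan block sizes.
Block sizes for λ = -1: [3]

Step 1 — from the characteristic polynomial, algebraic multiplicity of λ = -1 is 3. From dim ker(A − (-1)·I) = 1, there are exactly 1 Jordan blocks for λ = -1.
Step 2 — from the minimal polynomial, the factor (x + 1)^3 tells us the largest block for λ = -1 has size 3.
Step 3 — with total size 3, 1 blocks, and largest block 3, the block sizes (in nonincreasing order) are [3].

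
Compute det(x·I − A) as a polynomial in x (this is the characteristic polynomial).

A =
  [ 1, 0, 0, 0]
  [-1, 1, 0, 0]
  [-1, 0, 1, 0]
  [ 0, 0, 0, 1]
x^4 - 4*x^3 + 6*x^2 - 4*x + 1

Expanding det(x·I − A) (e.g. by cofactor expansion or by noting that A is similar to its Jordan form J, which has the same characteristic polynomial as A) gives
  χ_A(x) = x^4 - 4*x^3 + 6*x^2 - 4*x + 1
which factors as (x - 1)^4. The eigenvalues (with algebraic multiplicities) are λ = 1 with multiplicity 4.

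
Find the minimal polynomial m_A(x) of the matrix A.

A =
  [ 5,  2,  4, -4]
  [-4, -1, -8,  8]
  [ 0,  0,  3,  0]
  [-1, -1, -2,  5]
x^2 - 6*x + 9

The characteristic polynomial is χ_A(x) = (x - 3)^4, so the eigenvalues are known. The minimal polynomial is
  m_A(x) = Π_λ (x − λ)^{k_λ}
where k_λ is the size of the *largest* Jordan block for λ (equivalently, the smallest k with (A − λI)^k v = 0 for every generalised eigenvector v of λ).

  λ = 3: largest Jordan block has size 2, contributing (x − 3)^2

So m_A(x) = (x - 3)^2 = x^2 - 6*x + 9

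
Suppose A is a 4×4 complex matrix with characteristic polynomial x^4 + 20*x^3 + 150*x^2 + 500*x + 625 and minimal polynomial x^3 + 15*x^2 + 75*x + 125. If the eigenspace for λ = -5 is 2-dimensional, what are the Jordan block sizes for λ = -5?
Block sizes for λ = -5: [3, 1]

Step 1 — from the characteristic polynomial, algebraic multiplicity of λ = -5 is 4. From dim ker(A − (-5)·I) = 2, there are exactly 2 Jordan blocks for λ = -5.
Step 2 — from the minimal polynomial, the factor (x + 5)^3 tells us the largest block for λ = -5 has size 3.
Step 3 — with total size 4, 2 blocks, and largest block 3, the block sizes (in nonincreasing order) are [3, 1].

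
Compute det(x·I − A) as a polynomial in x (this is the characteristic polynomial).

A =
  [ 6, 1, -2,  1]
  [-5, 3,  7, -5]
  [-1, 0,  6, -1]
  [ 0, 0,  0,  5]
x^4 - 20*x^3 + 150*x^2 - 500*x + 625

Expanding det(x·I − A) (e.g. by cofactor expansion or by noting that A is similar to its Jordan form J, which has the same characteristic polynomial as A) gives
  χ_A(x) = x^4 - 20*x^3 + 150*x^2 - 500*x + 625
which factors as (x - 5)^4. The eigenvalues (with algebraic multiplicities) are λ = 5 with multiplicity 4.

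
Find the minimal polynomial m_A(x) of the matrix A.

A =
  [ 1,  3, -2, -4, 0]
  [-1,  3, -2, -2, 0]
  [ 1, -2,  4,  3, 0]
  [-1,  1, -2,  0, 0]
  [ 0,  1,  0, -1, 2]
x^2 - 4*x + 4

The characteristic polynomial is χ_A(x) = (x - 2)^5, so the eigenvalues are known. The minimal polynomial is
  m_A(x) = Π_λ (x − λ)^{k_λ}
where k_λ is the size of the *largest* Jordan block for λ (equivalently, the smallest k with (A − λI)^k v = 0 for every generalised eigenvector v of λ).

  λ = 2: largest Jordan block has size 2, contributing (x − 2)^2

So m_A(x) = (x - 2)^2 = x^2 - 4*x + 4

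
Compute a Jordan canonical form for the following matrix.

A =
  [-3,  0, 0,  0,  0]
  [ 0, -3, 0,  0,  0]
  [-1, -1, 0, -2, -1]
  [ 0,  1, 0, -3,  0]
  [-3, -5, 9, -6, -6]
J_2(-3) ⊕ J_2(-3) ⊕ J_1(-3)

The characteristic polynomial is
  det(x·I − A) = x^5 + 15*x^4 + 90*x^3 + 270*x^2 + 405*x + 243 = (x + 3)^5

Eigenvalues and multiplicities (the geometric multiplicity of λ is n − rank(A − λI), which equals the number of Jordan blocks for λ):
  λ = -3: algebraic multiplicity = 5, geometric multiplicity = 3

Determining the block sizes for each eigenvalue:
  λ = -3: with am = 5 and gm = 3, the partition is not yet determined (e.g. several partitions of 5 into 3 parts exist). Let N = A − (-3)·I. Computing rank(N^1) = 2, rank(N^2) = 0; the number of blocks of size ≥ j is rank(N^{j−1}) − rank(N^j), giving [3, 2]. So we have 2 block(s) of size 2, 1 block(s) of size 1 → block sizes [2, 2, 1]

Assembling the blocks gives a Jordan form
J =
  [-3,  1,  0,  0,  0]
  [ 0, -3,  0,  0,  0]
  [ 0,  0, -3,  1,  0]
  [ 0,  0,  0, -3,  0]
  [ 0,  0,  0,  0, -3]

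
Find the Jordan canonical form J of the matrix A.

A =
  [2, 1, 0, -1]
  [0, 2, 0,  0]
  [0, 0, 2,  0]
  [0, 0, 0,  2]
J_2(2) ⊕ J_1(2) ⊕ J_1(2)

The characteristic polynomial is
  det(x·I − A) = x^4 - 8*x^3 + 24*x^2 - 32*x + 16 = (x - 2)^4

Eigenvalues and multiplicities (the geometric multiplicity of λ is n − rank(A − λI), which equals the number of Jordan blocks for λ):
  λ = 2: algebraic multiplicity = 4, geometric multiplicity = 3

Determining the block sizes for each eigenvalue:
  λ = 2: 3 blocks summing to 4 forces exactly one block of size 2 and the rest size 1 → block sizes [2, 1, 1]

Assembling the blocks gives a Jordan form
J =
  [2, 1, 0, 0]
  [0, 2, 0, 0]
  [0, 0, 2, 0]
  [0, 0, 0, 2]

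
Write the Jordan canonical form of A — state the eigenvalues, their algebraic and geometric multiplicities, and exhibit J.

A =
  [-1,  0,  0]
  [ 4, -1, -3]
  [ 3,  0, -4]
J_1(-4) ⊕ J_2(-1)

The characteristic polynomial is
  det(x·I − A) = x^3 + 6*x^2 + 9*x + 4 = (x + 1)^2*(x + 4)

Eigenvalues and multiplicities (the geometric multiplicity of λ is n − rank(A − λI), which equals the number of Jordan blocks for λ):
  λ = -4: algebraic multiplicity = 1, geometric multiplicity = 1
  λ = -1: algebraic multiplicity = 2, geometric multiplicity = 1

Determining the block sizes for each eigenvalue:
  λ = -4: one block (gm = 1), so the single block has size am = 1 → block sizes [1]
  λ = -1: one block (gm = 1), so the single block has size am = 2 → block sizes [2]

Assembling the blocks gives a Jordan form
J =
  [-4,  0,  0]
  [ 0, -1,  1]
  [ 0,  0, -1]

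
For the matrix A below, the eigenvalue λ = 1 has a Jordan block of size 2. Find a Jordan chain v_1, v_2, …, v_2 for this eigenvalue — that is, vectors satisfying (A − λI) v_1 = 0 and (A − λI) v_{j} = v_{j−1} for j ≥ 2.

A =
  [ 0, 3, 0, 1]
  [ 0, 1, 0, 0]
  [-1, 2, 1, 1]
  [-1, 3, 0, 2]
A Jordan chain for λ = 1 of length 2:
v_1 = (-1, 0, -1, -1)ᵀ
v_2 = (1, 0, 0, 0)ᵀ

Let N = A − (1)·I. We want v_2 with N^2 v_2 = 0 but N^1 v_2 ≠ 0; then v_{j-1} := N · v_j for j = 2, …, 2.

Pick v_2 = (1, 0, 0, 0)ᵀ.
Then v_1 = N · v_2 = (-1, 0, -1, -1)ᵀ.

Sanity check: (A − (1)·I) v_1 = (0, 0, 0, 0)ᵀ = 0. ✓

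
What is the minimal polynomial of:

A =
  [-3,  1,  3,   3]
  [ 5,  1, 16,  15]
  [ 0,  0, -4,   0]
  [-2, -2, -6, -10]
x^3 + 12*x^2 + 48*x + 64

The characteristic polynomial is χ_A(x) = (x + 4)^4, so the eigenvalues are known. The minimal polynomial is
  m_A(x) = Π_λ (x − λ)^{k_λ}
where k_λ is the size of the *largest* Jordan block for λ (equivalently, the smallest k with (A − λI)^k v = 0 for every generalised eigenvector v of λ).

  λ = -4: largest Jordan block has size 3, contributing (x + 4)^3

So m_A(x) = (x + 4)^3 = x^3 + 12*x^2 + 48*x + 64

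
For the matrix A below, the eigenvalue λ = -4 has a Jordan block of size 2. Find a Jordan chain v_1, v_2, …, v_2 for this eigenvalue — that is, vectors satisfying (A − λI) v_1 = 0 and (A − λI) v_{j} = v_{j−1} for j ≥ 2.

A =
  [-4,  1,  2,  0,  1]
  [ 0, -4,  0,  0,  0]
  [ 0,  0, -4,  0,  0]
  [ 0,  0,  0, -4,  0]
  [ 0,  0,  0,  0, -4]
A Jordan chain for λ = -4 of length 2:
v_1 = (1, 0, 0, 0, 0)ᵀ
v_2 = (0, 1, 0, 0, 0)ᵀ

Let N = A − (-4)·I. We want v_2 with N^2 v_2 = 0 but N^1 v_2 ≠ 0; then v_{j-1} := N · v_j for j = 2, …, 2.

Pick v_2 = (0, 1, 0, 0, 0)ᵀ.
Then v_1 = N · v_2 = (1, 0, 0, 0, 0)ᵀ.

Sanity check: (A − (-4)·I) v_1 = (0, 0, 0, 0, 0)ᵀ = 0. ✓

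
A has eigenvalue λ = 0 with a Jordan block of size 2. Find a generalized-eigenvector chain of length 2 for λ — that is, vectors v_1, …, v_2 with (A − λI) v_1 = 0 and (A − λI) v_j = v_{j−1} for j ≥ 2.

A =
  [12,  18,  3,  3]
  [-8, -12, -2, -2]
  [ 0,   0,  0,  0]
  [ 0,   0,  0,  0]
A Jordan chain for λ = 0 of length 2:
v_1 = (12, -8, 0, 0)ᵀ
v_2 = (1, 0, 0, 0)ᵀ

Let N = A − (0)·I. We want v_2 with N^2 v_2 = 0 but N^1 v_2 ≠ 0; then v_{j-1} := N · v_j for j = 2, …, 2.

Pick v_2 = (1, 0, 0, 0)ᵀ.
Then v_1 = N · v_2 = (12, -8, 0, 0)ᵀ.

Sanity check: (A − (0)·I) v_1 = (0, 0, 0, 0)ᵀ = 0. ✓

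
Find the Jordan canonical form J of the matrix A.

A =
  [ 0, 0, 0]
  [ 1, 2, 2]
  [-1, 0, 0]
J_2(0) ⊕ J_1(2)

The characteristic polynomial is
  det(x·I − A) = x^3 - 2*x^2 = x^2*(x - 2)

Eigenvalues and multiplicities (the geometric multiplicity of λ is n − rank(A − λI), which equals the number of Jordan blocks for λ):
  λ = 0: algebraic multiplicity = 2, geometric multiplicity = 1
  λ = 2: algebraic multiplicity = 1, geometric multiplicity = 1

Determining the block sizes for each eigenvalue:
  λ = 0: one block (gm = 1), so the single block has size am = 2 → block sizes [2]
  λ = 2: one block (gm = 1), so the single block has size am = 1 → block sizes [1]

Assembling the blocks gives a Jordan form
J =
  [0, 1, 0]
  [0, 0, 0]
  [0, 0, 2]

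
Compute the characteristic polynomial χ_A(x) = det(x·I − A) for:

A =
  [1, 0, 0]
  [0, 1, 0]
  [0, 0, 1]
x^3 - 3*x^2 + 3*x - 1

Expanding det(x·I − A) (e.g. by cofactor expansion or by noting that A is similar to its Jordan form J, which has the same characteristic polynomial as A) gives
  χ_A(x) = x^3 - 3*x^2 + 3*x - 1
which factors as (x - 1)^3. The eigenvalues (with algebraic multiplicities) are λ = 1 with multiplicity 3.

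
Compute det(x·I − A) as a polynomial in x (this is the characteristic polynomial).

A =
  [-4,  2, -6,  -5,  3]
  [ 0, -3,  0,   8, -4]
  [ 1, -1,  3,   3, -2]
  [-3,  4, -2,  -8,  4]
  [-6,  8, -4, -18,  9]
x^5 + 3*x^4 - 6*x^3 - 10*x^2 + 21*x - 9

Expanding det(x·I − A) (e.g. by cofactor expansion or by noting that A is similar to its Jordan form J, which has the same characteristic polynomial as A) gives
  χ_A(x) = x^5 + 3*x^4 - 6*x^3 - 10*x^2 + 21*x - 9
which factors as (x - 1)^3*(x + 3)^2. The eigenvalues (with algebraic multiplicities) are λ = -3 with multiplicity 2, λ = 1 with multiplicity 3.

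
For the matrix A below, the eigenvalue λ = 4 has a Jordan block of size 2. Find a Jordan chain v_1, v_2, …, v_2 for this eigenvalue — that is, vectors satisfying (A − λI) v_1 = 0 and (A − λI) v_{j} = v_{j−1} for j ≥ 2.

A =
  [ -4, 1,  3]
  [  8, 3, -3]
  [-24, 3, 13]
A Jordan chain for λ = 4 of length 2:
v_1 = (-8, 8, -24)ᵀ
v_2 = (1, 0, 0)ᵀ

Let N = A − (4)·I. We want v_2 with N^2 v_2 = 0 but N^1 v_2 ≠ 0; then v_{j-1} := N · v_j for j = 2, …, 2.

Pick v_2 = (1, 0, 0)ᵀ.
Then v_1 = N · v_2 = (-8, 8, -24)ᵀ.

Sanity check: (A − (4)·I) v_1 = (0, 0, 0)ᵀ = 0. ✓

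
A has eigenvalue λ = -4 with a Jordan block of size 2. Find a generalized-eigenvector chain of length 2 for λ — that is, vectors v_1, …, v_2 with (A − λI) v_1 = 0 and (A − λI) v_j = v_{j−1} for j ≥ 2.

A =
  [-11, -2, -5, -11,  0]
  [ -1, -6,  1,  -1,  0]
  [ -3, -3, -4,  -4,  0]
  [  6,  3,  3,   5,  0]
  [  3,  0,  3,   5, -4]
A Jordan chain for λ = -4 of length 2:
v_1 = (-7, -1, -3, 6, 3)ᵀ
v_2 = (1, 0, 0, 0, 0)ᵀ

Let N = A − (-4)·I. We want v_2 with N^2 v_2 = 0 but N^1 v_2 ≠ 0; then v_{j-1} := N · v_j for j = 2, …, 2.

Pick v_2 = (1, 0, 0, 0, 0)ᵀ.
Then v_1 = N · v_2 = (-7, -1, -3, 6, 3)ᵀ.

Sanity check: (A − (-4)·I) v_1 = (0, 0, 0, 0, 0)ᵀ = 0. ✓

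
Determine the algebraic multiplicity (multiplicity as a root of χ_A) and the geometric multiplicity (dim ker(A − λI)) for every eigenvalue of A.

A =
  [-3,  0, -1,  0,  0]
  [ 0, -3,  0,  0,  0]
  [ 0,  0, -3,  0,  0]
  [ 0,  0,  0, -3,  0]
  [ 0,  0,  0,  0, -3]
λ = -3: alg = 5, geom = 4

Step 1 — factor the characteristic polynomial to read off the algebraic multiplicities:
  χ_A(x) = (x + 3)^5

Step 2 — compute geometric multiplicities via the rank-nullity identity g(λ) = n − rank(A − λI):
  rank(A − (-3)·I) = 1, so dim ker(A − (-3)·I) = n − 1 = 4

Summary:
  λ = -3: algebraic multiplicity = 5, geometric multiplicity = 4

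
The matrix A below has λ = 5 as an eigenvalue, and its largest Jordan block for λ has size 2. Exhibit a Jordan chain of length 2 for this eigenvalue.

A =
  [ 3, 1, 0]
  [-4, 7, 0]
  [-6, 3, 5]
A Jordan chain for λ = 5 of length 2:
v_1 = (-2, -4, -6)ᵀ
v_2 = (1, 0, 0)ᵀ

Let N = A − (5)·I. We want v_2 with N^2 v_2 = 0 but N^1 v_2 ≠ 0; then v_{j-1} := N · v_j for j = 2, …, 2.

Pick v_2 = (1, 0, 0)ᵀ.
Then v_1 = N · v_2 = (-2, -4, -6)ᵀ.

Sanity check: (A − (5)·I) v_1 = (0, 0, 0)ᵀ = 0. ✓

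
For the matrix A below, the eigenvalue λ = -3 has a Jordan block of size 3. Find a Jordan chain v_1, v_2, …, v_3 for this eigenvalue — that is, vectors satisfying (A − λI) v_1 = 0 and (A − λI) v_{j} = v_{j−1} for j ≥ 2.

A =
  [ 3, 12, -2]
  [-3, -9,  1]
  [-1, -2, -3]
A Jordan chain for λ = -3 of length 3:
v_1 = (2, -1, 0)ᵀ
v_2 = (6, -3, -1)ᵀ
v_3 = (1, 0, 0)ᵀ

Let N = A − (-3)·I. We want v_3 with N^3 v_3 = 0 but N^2 v_3 ≠ 0; then v_{j-1} := N · v_j for j = 3, …, 2.

Pick v_3 = (1, 0, 0)ᵀ.
Then v_2 = N · v_3 = (6, -3, -1)ᵀ.
Then v_1 = N · v_2 = (2, -1, 0)ᵀ.

Sanity check: (A − (-3)·I) v_1 = (0, 0, 0)ᵀ = 0. ✓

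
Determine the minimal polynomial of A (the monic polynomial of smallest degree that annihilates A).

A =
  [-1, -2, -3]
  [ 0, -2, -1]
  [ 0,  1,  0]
x^3 + 3*x^2 + 3*x + 1

The characteristic polynomial is χ_A(x) = (x + 1)^3, so the eigenvalues are known. The minimal polynomial is
  m_A(x) = Π_λ (x − λ)^{k_λ}
where k_λ is the size of the *largest* Jordan block for λ (equivalently, the smallest k with (A − λI)^k v = 0 for every generalised eigenvector v of λ).

  λ = -1: largest Jordan block has size 3, contributing (x + 1)^3

So m_A(x) = (x + 1)^3 = x^3 + 3*x^2 + 3*x + 1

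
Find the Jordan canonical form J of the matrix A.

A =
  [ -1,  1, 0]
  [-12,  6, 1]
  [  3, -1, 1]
J_3(2)

The characteristic polynomial is
  det(x·I − A) = x^3 - 6*x^2 + 12*x - 8 = (x - 2)^3

Eigenvalues and multiplicities (the geometric multiplicity of λ is n − rank(A − λI), which equals the number of Jordan blocks for λ):
  λ = 2: algebraic multiplicity = 3, geometric multiplicity = 1

Determining the block sizes for each eigenvalue:
  λ = 2: one block (gm = 1), so the single block has size am = 3 → block sizes [3]

Assembling the blocks gives a Jordan form
J =
  [2, 1, 0]
  [0, 2, 1]
  [0, 0, 2]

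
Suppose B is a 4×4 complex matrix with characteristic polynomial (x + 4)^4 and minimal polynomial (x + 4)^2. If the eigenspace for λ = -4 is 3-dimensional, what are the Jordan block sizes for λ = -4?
Block sizes for λ = -4: [2, 1, 1]

Step 1 — from the characteristic polynomial, algebraic multiplicity of λ = -4 is 4. From dim ker(B − (-4)·I) = 3, there are exactly 3 Jordan blocks for λ = -4.
Step 2 — from the minimal polynomial, the factor (x + 4)^2 tells us the largest block for λ = -4 has size 2.
Step 3 — with total size 4, 3 blocks, and largest block 2, the block sizes (in nonincreasing order) are [2, 1, 1].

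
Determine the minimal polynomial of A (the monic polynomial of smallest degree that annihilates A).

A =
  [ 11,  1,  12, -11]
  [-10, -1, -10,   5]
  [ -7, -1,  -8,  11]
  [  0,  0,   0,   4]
x^3 - 2*x^2 - 7*x - 4

The characteristic polynomial is χ_A(x) = (x - 4)^2*(x + 1)^2, so the eigenvalues are known. The minimal polynomial is
  m_A(x) = Π_λ (x − λ)^{k_λ}
where k_λ is the size of the *largest* Jordan block for λ (equivalently, the smallest k with (A − λI)^k v = 0 for every generalised eigenvector v of λ).

  λ = -1: largest Jordan block has size 2, contributing (x + 1)^2
  λ = 4: largest Jordan block has size 1, contributing (x − 4)

So m_A(x) = (x - 4)*(x + 1)^2 = x^3 - 2*x^2 - 7*x - 4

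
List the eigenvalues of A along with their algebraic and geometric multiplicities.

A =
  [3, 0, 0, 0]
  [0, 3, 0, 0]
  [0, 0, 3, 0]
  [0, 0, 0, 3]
λ = 3: alg = 4, geom = 4

Step 1 — factor the characteristic polynomial to read off the algebraic multiplicities:
  χ_A(x) = (x - 3)^4

Step 2 — compute geometric multiplicities via the rank-nullity identity g(λ) = n − rank(A − λI):
  rank(A − (3)·I) = 0, so dim ker(A − (3)·I) = n − 0 = 4

Summary:
  λ = 3: algebraic multiplicity = 4, geometric multiplicity = 4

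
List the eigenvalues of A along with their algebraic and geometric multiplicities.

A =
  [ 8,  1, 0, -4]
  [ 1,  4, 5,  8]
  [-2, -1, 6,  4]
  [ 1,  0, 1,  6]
λ = 6: alg = 4, geom = 2

Step 1 — factor the characteristic polynomial to read off the algebraic multiplicities:
  χ_A(x) = (x - 6)^4

Step 2 — compute geometric multiplicities via the rank-nullity identity g(λ) = n − rank(A − λI):
  rank(A − (6)·I) = 2, so dim ker(A − (6)·I) = n − 2 = 2

Summary:
  λ = 6: algebraic multiplicity = 4, geometric multiplicity = 2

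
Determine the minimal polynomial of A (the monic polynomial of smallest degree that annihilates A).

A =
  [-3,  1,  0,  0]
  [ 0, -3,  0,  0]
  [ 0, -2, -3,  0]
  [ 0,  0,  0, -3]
x^2 + 6*x + 9

The characteristic polynomial is χ_A(x) = (x + 3)^4, so the eigenvalues are known. The minimal polynomial is
  m_A(x) = Π_λ (x − λ)^{k_λ}
where k_λ is the size of the *largest* Jordan block for λ (equivalently, the smallest k with (A − λI)^k v = 0 for every generalised eigenvector v of λ).

  λ = -3: largest Jordan block has size 2, contributing (x + 3)^2

So m_A(x) = (x + 3)^2 = x^2 + 6*x + 9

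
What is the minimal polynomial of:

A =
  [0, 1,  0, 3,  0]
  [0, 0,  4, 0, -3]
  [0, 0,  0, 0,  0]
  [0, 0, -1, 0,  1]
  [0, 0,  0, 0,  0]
x^3

The characteristic polynomial is χ_A(x) = x^5, so the eigenvalues are known. The minimal polynomial is
  m_A(x) = Π_λ (x − λ)^{k_λ}
where k_λ is the size of the *largest* Jordan block for λ (equivalently, the smallest k with (A − λI)^k v = 0 for every generalised eigenvector v of λ).

  λ = 0: largest Jordan block has size 3, contributing (x − 0)^3

So m_A(x) = x^3 = x^3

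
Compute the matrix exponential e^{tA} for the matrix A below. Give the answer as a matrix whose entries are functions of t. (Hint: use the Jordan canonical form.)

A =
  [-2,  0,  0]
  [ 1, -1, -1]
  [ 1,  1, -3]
e^{tA} =
  [exp(-2*t), 0, 0]
  [t*exp(-2*t), t*exp(-2*t) + exp(-2*t), -t*exp(-2*t)]
  [t*exp(-2*t), t*exp(-2*t), -t*exp(-2*t) + exp(-2*t)]

Strategy: write A = P · J · P⁻¹ where J is a Jordan canonical form, so e^{tA} = P · e^{tJ} · P⁻¹, and e^{tJ} can be computed block-by-block.

A has Jordan form
J =
  [-2,  1,  0]
  [ 0, -2,  0]
  [ 0,  0, -2]
(up to reordering of blocks).

Per-block formulas:
  For a 2×2 Jordan block J_2(-2): exp(t · J_2(-2)) = e^(-2t)·(I + t·N), where N is the 2×2 nilpotent shift.
  For a 1×1 block at λ = -2: exp(t · [-2]) = [e^(-2t)].

After assembling e^{tJ} and conjugating by P, we get:

e^{tA} =
  [exp(-2*t), 0, 0]
  [t*exp(-2*t), t*exp(-2*t) + exp(-2*t), -t*exp(-2*t)]
  [t*exp(-2*t), t*exp(-2*t), -t*exp(-2*t) + exp(-2*t)]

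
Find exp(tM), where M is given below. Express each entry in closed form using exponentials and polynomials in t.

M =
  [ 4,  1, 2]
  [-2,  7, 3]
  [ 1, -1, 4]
e^{tM} =
  [t^2*exp(5*t)/2 - t*exp(5*t) + exp(5*t), -t^2*exp(5*t)/2 + t*exp(5*t), -t^2*exp(5*t)/2 + 2*t*exp(5*t)]
  [t^2*exp(5*t)/2 - 2*t*exp(5*t), -t^2*exp(5*t)/2 + 2*t*exp(5*t) + exp(5*t), -t^2*exp(5*t)/2 + 3*t*exp(5*t)]
  [t*exp(5*t), -t*exp(5*t), -t*exp(5*t) + exp(5*t)]

Strategy: write M = P · J · P⁻¹ where J is a Jordan canonical form, so e^{tM} = P · e^{tJ} · P⁻¹, and e^{tJ} can be computed block-by-block.

M has Jordan form
J =
  [5, 1, 0]
  [0, 5, 1]
  [0, 0, 5]
(up to reordering of blocks).

Per-block formulas:
  For a 3×3 Jordan block J_3(5): exp(t · J_3(5)) = e^(5t)·(I + t·N + (t^2/2)·N^2), where N is the 3×3 nilpotent shift.

After assembling e^{tJ} and conjugating by P, we get:

e^{tM} =
  [t^2*exp(5*t)/2 - t*exp(5*t) + exp(5*t), -t^2*exp(5*t)/2 + t*exp(5*t), -t^2*exp(5*t)/2 + 2*t*exp(5*t)]
  [t^2*exp(5*t)/2 - 2*t*exp(5*t), -t^2*exp(5*t)/2 + 2*t*exp(5*t) + exp(5*t), -t^2*exp(5*t)/2 + 3*t*exp(5*t)]
  [t*exp(5*t), -t*exp(5*t), -t*exp(5*t) + exp(5*t)]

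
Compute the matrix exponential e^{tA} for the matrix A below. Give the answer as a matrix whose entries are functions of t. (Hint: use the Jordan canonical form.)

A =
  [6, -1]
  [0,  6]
e^{tA} =
  [exp(6*t), -t*exp(6*t)]
  [0, exp(6*t)]

Strategy: write A = P · J · P⁻¹ where J is a Jordan canonical form, so e^{tA} = P · e^{tJ} · P⁻¹, and e^{tJ} can be computed block-by-block.

A has Jordan form
J =
  [6, 1]
  [0, 6]
(up to reordering of blocks).

Per-block formulas:
  For a 2×2 Jordan block J_2(6): exp(t · J_2(6)) = e^(6t)·(I + t·N), where N is the 2×2 nilpotent shift.

After assembling e^{tJ} and conjugating by P, we get:

e^{tA} =
  [exp(6*t), -t*exp(6*t)]
  [0, exp(6*t)]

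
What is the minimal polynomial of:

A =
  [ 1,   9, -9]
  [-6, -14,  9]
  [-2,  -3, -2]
x^2 + 10*x + 25

The characteristic polynomial is χ_A(x) = (x + 5)^3, so the eigenvalues are known. The minimal polynomial is
  m_A(x) = Π_λ (x − λ)^{k_λ}
where k_λ is the size of the *largest* Jordan block for λ (equivalently, the smallest k with (A − λI)^k v = 0 for every generalised eigenvector v of λ).

  λ = -5: largest Jordan block has size 2, contributing (x + 5)^2

So m_A(x) = (x + 5)^2 = x^2 + 10*x + 25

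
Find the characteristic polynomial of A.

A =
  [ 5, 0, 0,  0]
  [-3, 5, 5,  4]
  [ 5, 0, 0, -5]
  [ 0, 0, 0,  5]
x^4 - 15*x^3 + 75*x^2 - 125*x

Expanding det(x·I − A) (e.g. by cofactor expansion or by noting that A is similar to its Jordan form J, which has the same characteristic polynomial as A) gives
  χ_A(x) = x^4 - 15*x^3 + 75*x^2 - 125*x
which factors as x*(x - 5)^3. The eigenvalues (with algebraic multiplicities) are λ = 0 with multiplicity 1, λ = 5 with multiplicity 3.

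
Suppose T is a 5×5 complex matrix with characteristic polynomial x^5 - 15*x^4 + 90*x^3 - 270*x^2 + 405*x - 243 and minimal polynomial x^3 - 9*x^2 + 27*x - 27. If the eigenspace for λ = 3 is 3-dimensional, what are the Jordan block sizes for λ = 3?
Block sizes for λ = 3: [3, 1, 1]

Step 1 — from the characteristic polynomial, algebraic multiplicity of λ = 3 is 5. From dim ker(T − (3)·I) = 3, there are exactly 3 Jordan blocks for λ = 3.
Step 2 — from the minimal polynomial, the factor (x − 3)^3 tells us the largest block for λ = 3 has size 3.
Step 3 — with total size 5, 3 blocks, and largest block 3, the block sizes (in nonincreasing order) are [3, 1, 1].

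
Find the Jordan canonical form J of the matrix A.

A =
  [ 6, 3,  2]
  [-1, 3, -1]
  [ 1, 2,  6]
J_3(5)

The characteristic polynomial is
  det(x·I − A) = x^3 - 15*x^2 + 75*x - 125 = (x - 5)^3

Eigenvalues and multiplicities (the geometric multiplicity of λ is n − rank(A − λI), which equals the number of Jordan blocks for λ):
  λ = 5: algebraic multiplicity = 3, geometric multiplicity = 1

Determining the block sizes for each eigenvalue:
  λ = 5: one block (gm = 1), so the single block has size am = 3 → block sizes [3]

Assembling the blocks gives a Jordan form
J =
  [5, 1, 0]
  [0, 5, 1]
  [0, 0, 5]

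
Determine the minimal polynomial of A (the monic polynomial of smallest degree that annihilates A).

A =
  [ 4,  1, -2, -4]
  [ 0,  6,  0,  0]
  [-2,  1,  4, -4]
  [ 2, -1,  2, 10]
x^2 - 12*x + 36

The characteristic polynomial is χ_A(x) = (x - 6)^4, so the eigenvalues are known. The minimal polynomial is
  m_A(x) = Π_λ (x − λ)^{k_λ}
where k_λ is the size of the *largest* Jordan block for λ (equivalently, the smallest k with (A − λI)^k v = 0 for every generalised eigenvector v of λ).

  λ = 6: largest Jordan block has size 2, contributing (x − 6)^2

So m_A(x) = (x - 6)^2 = x^2 - 12*x + 36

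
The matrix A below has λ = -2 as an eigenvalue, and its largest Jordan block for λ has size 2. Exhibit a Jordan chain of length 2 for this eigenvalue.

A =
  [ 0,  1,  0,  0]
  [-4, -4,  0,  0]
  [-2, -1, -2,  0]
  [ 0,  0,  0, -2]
A Jordan chain for λ = -2 of length 2:
v_1 = (2, -4, -2, 0)ᵀ
v_2 = (1, 0, 0, 0)ᵀ

Let N = A − (-2)·I. We want v_2 with N^2 v_2 = 0 but N^1 v_2 ≠ 0; then v_{j-1} := N · v_j for j = 2, …, 2.

Pick v_2 = (1, 0, 0, 0)ᵀ.
Then v_1 = N · v_2 = (2, -4, -2, 0)ᵀ.

Sanity check: (A − (-2)·I) v_1 = (0, 0, 0, 0)ᵀ = 0. ✓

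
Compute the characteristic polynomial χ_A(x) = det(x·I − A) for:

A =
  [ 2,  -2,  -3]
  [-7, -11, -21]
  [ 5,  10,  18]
x^3 - 9*x^2 + 27*x - 27

Expanding det(x·I − A) (e.g. by cofactor expansion or by noting that A is similar to its Jordan form J, which has the same characteristic polynomial as A) gives
  χ_A(x) = x^3 - 9*x^2 + 27*x - 27
which factors as (x - 3)^3. The eigenvalues (with algebraic multiplicities) are λ = 3 with multiplicity 3.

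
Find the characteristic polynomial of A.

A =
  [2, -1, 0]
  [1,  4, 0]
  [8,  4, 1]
x^3 - 7*x^2 + 15*x - 9

Expanding det(x·I − A) (e.g. by cofactor expansion or by noting that A is similar to its Jordan form J, which has the same characteristic polynomial as A) gives
  χ_A(x) = x^3 - 7*x^2 + 15*x - 9
which factors as (x - 3)^2*(x - 1). The eigenvalues (with algebraic multiplicities) are λ = 1 with multiplicity 1, λ = 3 with multiplicity 2.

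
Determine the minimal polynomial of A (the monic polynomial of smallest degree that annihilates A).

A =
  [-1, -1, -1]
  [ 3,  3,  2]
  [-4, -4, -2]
x^3

The characteristic polynomial is χ_A(x) = x^3, so the eigenvalues are known. The minimal polynomial is
  m_A(x) = Π_λ (x − λ)^{k_λ}
where k_λ is the size of the *largest* Jordan block for λ (equivalently, the smallest k with (A − λI)^k v = 0 for every generalised eigenvector v of λ).

  λ = 0: largest Jordan block has size 3, contributing (x − 0)^3

So m_A(x) = x^3 = x^3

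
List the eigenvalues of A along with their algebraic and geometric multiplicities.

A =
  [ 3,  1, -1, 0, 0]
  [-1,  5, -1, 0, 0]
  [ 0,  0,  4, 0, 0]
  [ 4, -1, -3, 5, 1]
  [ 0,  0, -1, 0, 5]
λ = 4: alg = 3, geom = 2; λ = 5: alg = 2, geom = 1

Step 1 — factor the characteristic polynomial to read off the algebraic multiplicities:
  χ_A(x) = (x - 5)^2*(x - 4)^3

Step 2 — compute geometric multiplicities via the rank-nullity identity g(λ) = n − rank(A − λI):
  rank(A − (4)·I) = 3, so dim ker(A − (4)·I) = n − 3 = 2
  rank(A − (5)·I) = 4, so dim ker(A − (5)·I) = n − 4 = 1

Summary:
  λ = 4: algebraic multiplicity = 3, geometric multiplicity = 2
  λ = 5: algebraic multiplicity = 2, geometric multiplicity = 1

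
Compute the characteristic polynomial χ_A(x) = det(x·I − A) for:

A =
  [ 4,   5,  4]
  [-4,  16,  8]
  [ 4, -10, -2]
x^3 - 18*x^2 + 108*x - 216

Expanding det(x·I − A) (e.g. by cofactor expansion or by noting that A is similar to its Jordan form J, which has the same characteristic polynomial as A) gives
  χ_A(x) = x^3 - 18*x^2 + 108*x - 216
which factors as (x - 6)^3. The eigenvalues (with algebraic multiplicities) are λ = 6 with multiplicity 3.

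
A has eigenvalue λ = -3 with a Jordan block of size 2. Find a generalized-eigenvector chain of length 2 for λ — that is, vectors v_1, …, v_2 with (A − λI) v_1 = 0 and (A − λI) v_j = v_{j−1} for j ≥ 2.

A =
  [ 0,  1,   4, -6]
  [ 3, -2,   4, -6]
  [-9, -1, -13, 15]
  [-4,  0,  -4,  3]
A Jordan chain for λ = -3 of length 2:
v_1 = (3, 3, -9, -4)ᵀ
v_2 = (1, 0, 0, 0)ᵀ

Let N = A − (-3)·I. We want v_2 with N^2 v_2 = 0 but N^1 v_2 ≠ 0; then v_{j-1} := N · v_j for j = 2, …, 2.

Pick v_2 = (1, 0, 0, 0)ᵀ.
Then v_1 = N · v_2 = (3, 3, -9, -4)ᵀ.

Sanity check: (A − (-3)·I) v_1 = (0, 0, 0, 0)ᵀ = 0. ✓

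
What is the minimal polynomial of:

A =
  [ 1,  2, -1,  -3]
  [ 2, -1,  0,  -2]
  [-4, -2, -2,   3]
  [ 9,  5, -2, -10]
x^3 + 9*x^2 + 27*x + 27

The characteristic polynomial is χ_A(x) = (x + 3)^4, so the eigenvalues are known. The minimal polynomial is
  m_A(x) = Π_λ (x − λ)^{k_λ}
where k_λ is the size of the *largest* Jordan block for λ (equivalently, the smallest k with (A − λI)^k v = 0 for every generalised eigenvector v of λ).

  λ = -3: largest Jordan block has size 3, contributing (x + 3)^3

So m_A(x) = (x + 3)^3 = x^3 + 9*x^2 + 27*x + 27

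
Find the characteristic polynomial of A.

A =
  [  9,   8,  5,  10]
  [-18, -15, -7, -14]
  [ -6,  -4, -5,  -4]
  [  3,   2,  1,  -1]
x^4 + 12*x^3 + 54*x^2 + 108*x + 81

Expanding det(x·I − A) (e.g. by cofactor expansion or by noting that A is similar to its Jordan form J, which has the same characteristic polynomial as A) gives
  χ_A(x) = x^4 + 12*x^3 + 54*x^2 + 108*x + 81
which factors as (x + 3)^4. The eigenvalues (with algebraic multiplicities) are λ = -3 with multiplicity 4.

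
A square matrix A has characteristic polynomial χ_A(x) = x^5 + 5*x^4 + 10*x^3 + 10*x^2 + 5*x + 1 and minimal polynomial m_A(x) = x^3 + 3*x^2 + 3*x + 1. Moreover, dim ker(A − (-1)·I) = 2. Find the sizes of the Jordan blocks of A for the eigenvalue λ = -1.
Block sizes for λ = -1: [3, 2]

Step 1 — from the characteristic polynomial, algebraic multiplicity of λ = -1 is 5. From dim ker(A − (-1)·I) = 2, there are exactly 2 Jordan blocks for λ = -1.
Step 2 — from the minimal polynomial, the factor (x + 1)^3 tells us the largest block for λ = -1 has size 3.
Step 3 — with total size 5, 2 blocks, and largest block 3, the block sizes (in nonincreasing order) are [3, 2].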